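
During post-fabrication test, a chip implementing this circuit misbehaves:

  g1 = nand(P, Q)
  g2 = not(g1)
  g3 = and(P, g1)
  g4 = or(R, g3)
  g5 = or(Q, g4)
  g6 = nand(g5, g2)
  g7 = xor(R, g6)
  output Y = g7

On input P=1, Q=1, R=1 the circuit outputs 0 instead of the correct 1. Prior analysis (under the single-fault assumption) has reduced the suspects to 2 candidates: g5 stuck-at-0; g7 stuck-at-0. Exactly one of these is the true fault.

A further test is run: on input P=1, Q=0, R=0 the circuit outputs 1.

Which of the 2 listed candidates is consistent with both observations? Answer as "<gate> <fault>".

g5 stuck-at-0

Evaluate each candidate on input P=1, Q=0, R=0:
  g5 stuck-at-0: g1=1, g2=0, g3=1, g4=1, g5=0 [stuck-at-0], g6=1, g7=1 → 1 — matches
  g7 stuck-at-0: g1=1, g2=0, g3=1, g4=1, g5=1, g6=1, g7=0 [stuck-at-0] → 0 — eliminated
Only g5 stuck-at-0 reproduces the observed 1.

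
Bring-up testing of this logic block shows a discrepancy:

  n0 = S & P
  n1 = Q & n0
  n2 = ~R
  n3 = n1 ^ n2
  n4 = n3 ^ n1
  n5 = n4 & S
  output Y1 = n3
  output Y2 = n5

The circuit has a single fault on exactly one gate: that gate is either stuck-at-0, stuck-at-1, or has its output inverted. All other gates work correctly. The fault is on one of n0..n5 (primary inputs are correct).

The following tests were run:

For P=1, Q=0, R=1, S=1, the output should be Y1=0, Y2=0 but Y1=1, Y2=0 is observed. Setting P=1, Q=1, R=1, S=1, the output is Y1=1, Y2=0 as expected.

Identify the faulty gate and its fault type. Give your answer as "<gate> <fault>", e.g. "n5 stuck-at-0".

Fault-free values for test 1 (P=1, Q=0, R=1, S=1): n0=1, n1=0, n2=0, n3=0, n4=0, n5=0, giving Y1=0, Y2=0. Observed Y1=1, Y2=0.
Test 1: faults giving observed Y1=1, Y2=0 are {n1 stuck-at-1, n1 inverted output}.
Test 2 (P=1, Q=1, R=1, S=1): fault-free n0=1, n1=1, n2=0, n3=1, n4=0, n5=0 → Y1=1, Y2=0; observed Y1=1, Y2=0. Eliminates n1 inverted output.
Only n1 stuck-at-1 is consistent with every test.

n1 stuck-at-1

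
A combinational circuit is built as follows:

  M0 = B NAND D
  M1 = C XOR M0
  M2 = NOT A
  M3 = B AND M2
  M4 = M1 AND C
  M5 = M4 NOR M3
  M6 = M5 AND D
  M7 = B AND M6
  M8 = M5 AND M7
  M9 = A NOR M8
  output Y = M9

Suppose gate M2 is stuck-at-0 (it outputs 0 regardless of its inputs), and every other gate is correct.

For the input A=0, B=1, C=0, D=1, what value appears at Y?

Propagate with M2 forced: M0=0, M1=0, M2=0 [stuck-at-0], M3=0, M4=0, M5=1, M6=1, M7=1, M8=1, M9=0.
So Y = 0. (Without the fault it would be 1.)

0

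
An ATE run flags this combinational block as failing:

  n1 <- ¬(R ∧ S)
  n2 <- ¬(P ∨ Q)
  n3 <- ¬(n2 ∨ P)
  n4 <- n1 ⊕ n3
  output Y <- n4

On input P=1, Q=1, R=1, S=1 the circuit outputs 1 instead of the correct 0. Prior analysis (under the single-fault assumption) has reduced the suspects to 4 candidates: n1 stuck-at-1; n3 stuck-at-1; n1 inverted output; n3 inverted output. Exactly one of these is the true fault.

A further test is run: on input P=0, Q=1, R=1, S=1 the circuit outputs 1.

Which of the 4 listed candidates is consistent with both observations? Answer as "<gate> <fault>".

Evaluate each candidate on input P=0, Q=1, R=1, S=1:
  n1 stuck-at-1: n1=1 [stuck-at-1], n2=0, n3=1, n4=0 → 0 — eliminated
  n3 stuck-at-1: n1=0, n2=0, n3=1 [stuck-at-1], n4=1 → 1 — matches
  n1 inverted output: n1=1 [inverted output], n2=0, n3=1, n4=0 → 0 — eliminated
  n3 inverted output: n1=0, n2=0, n3=0 [inverted output], n4=0 → 0 — eliminated
Only n3 stuck-at-1 reproduces the observed 1.

n3 stuck-at-1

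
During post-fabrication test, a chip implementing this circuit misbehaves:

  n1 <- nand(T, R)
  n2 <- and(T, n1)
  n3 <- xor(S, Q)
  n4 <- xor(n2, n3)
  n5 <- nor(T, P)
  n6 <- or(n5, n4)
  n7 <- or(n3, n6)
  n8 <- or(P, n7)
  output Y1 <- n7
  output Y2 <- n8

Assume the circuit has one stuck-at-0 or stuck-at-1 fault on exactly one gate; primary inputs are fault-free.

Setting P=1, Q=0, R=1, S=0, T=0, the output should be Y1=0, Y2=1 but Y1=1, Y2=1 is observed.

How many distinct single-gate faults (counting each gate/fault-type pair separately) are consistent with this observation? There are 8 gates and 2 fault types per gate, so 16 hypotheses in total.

6

Fault-free: n1=1, n2=0, n3=0, n4=0, n5=0, n6=0, n7=0, n8=1 → Y1=0, Y2=1. Observed Y1=1, Y2=1.
  n1: none of the 2 fault types match ✗
  n2: stuck-at-1 ✓; others ✗
  n3: stuck-at-1 ✓; others ✗
  n4: stuck-at-1 ✓; others ✗
  n5: stuck-at-1 ✓; others ✗
  n6: stuck-at-1 ✓; others ✗
  n7: stuck-at-1 ✓; others ✗
  n8: none of the 2 fault types match ✗
Consistent faults: {n2 stuck-at-1, n3 stuck-at-1, n4 stuck-at-1, n5 stuck-at-1, n6 stuck-at-1, n7 stuck-at-1} — 6 in all.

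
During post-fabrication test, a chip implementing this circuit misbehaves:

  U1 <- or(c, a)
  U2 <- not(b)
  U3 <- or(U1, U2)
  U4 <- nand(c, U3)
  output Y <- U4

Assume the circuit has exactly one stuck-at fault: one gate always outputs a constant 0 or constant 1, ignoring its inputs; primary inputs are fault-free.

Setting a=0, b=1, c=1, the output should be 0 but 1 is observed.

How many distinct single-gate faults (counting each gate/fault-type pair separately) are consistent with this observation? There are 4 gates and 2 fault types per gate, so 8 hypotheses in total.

3

Fault-free: U1=1, U2=0, U3=1, U4=0 → 0. Observed 1.
  U1 stuck-at-0: output 1 ✓
  U1 stuck-at-1: output 0 ✗
  U2 stuck-at-0: output 0 ✗
  U2 stuck-at-1: output 0 ✗
  U3 stuck-at-0: output 1 ✓
  U3 stuck-at-1: output 0 ✗
  U4 stuck-at-0: output 0 ✗
  U4 stuck-at-1: output 1 ✓
Consistent faults: {U1 stuck-at-0, U3 stuck-at-0, U4 stuck-at-1} — 3 in all.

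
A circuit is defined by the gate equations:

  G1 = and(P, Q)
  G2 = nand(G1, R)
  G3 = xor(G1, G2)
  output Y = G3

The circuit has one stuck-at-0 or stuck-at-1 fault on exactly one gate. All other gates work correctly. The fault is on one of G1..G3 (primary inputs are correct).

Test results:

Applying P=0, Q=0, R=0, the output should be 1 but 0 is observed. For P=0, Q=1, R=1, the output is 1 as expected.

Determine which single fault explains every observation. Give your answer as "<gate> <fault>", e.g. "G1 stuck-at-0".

G1 stuck-at-1

Fault-free values for test 1 (P=0, Q=0, R=0): G1=0, G2=1, G3=1, giving Y=1. Observed 0.
Test 1: faults giving observed 0 are {G1 stuck-at-1, G2 stuck-at-0, G3 stuck-at-0}.
Test 2 (P=0, Q=1, R=1): fault-free G1=0, G2=1, G3=1 → 1; observed 1. Eliminates G2 stuck-at-0, G3 stuck-at-0.
Only G1 stuck-at-1 is consistent with every test.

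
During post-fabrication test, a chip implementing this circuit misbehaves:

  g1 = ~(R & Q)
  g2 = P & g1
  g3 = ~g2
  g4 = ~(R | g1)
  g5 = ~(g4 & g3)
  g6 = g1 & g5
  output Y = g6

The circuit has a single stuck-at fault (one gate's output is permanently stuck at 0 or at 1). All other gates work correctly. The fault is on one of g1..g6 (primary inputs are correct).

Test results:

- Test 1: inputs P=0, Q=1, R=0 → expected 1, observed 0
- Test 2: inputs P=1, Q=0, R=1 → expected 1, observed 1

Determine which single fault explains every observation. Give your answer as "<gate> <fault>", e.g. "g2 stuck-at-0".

g4 stuck-at-1

Fault-free values for test 1 (P=0, Q=1, R=0): g1=1, g2=0, g3=1, g4=0, g5=1, g6=1, giving Y=1. Observed 0.
Test 1: faults giving observed 0 are {g1 stuck-at-0, g4 stuck-at-1, g5 stuck-at-0, g6 stuck-at-0}.
Test 2 (P=1, Q=0, R=1): fault-free g1=1, g2=1, g3=0, g4=0, g5=1, g6=1 → 1; observed 1. Eliminates g1 stuck-at-0, g5 stuck-at-0, g6 stuck-at-0.
Only g4 stuck-at-1 is consistent with every test.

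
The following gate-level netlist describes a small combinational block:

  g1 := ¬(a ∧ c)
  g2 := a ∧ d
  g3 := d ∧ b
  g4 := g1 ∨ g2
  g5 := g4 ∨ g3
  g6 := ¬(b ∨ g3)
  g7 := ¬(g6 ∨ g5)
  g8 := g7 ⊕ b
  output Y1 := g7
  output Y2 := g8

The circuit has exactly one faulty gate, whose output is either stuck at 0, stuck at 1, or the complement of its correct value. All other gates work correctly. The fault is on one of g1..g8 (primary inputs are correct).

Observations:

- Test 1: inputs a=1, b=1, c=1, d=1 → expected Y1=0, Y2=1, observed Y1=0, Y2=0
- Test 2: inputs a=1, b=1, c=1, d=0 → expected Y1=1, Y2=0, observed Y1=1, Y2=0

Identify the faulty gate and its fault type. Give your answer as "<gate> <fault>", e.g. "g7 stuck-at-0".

Fault-free values for test 1 (a=1, b=1, c=1, d=1): g1=0, g2=1, g3=1, g4=1, g5=1, g6=0, g7=0, g8=1, giving Y1=0, Y2=1. Observed Y1=0, Y2=0.
Test 1: faults giving observed Y1=0, Y2=0 are {g8 stuck-at-0, g8 inverted output}.
Test 2 (a=1, b=1, c=1, d=0): fault-free g1=0, g2=0, g3=0, g4=0, g5=0, g6=0, g7=1, g8=0 → Y1=1, Y2=0; observed Y1=1, Y2=0. Eliminates g8 inverted output.
Only g8 stuck-at-0 is consistent with every test.

g8 stuck-at-0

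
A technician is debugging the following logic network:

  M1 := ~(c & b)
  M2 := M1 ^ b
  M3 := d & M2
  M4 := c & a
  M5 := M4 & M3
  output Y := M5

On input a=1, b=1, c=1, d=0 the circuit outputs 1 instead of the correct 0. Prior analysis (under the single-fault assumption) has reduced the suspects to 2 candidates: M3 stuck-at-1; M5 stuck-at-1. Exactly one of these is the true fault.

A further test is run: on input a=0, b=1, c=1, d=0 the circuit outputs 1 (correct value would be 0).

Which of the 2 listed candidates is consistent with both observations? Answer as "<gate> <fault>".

Evaluate each candidate on input a=0, b=1, c=1, d=0:
  M3 stuck-at-1: M1=0, M2=1, M3=1 [stuck-at-1], M4=0, M5=0 → 0 — eliminated
  M5 stuck-at-1: M1=0, M2=1, M3=0, M4=0, M5=1 [stuck-at-1] → 1 — matches
Only M5 stuck-at-1 reproduces the observed 1.

M5 stuck-at-1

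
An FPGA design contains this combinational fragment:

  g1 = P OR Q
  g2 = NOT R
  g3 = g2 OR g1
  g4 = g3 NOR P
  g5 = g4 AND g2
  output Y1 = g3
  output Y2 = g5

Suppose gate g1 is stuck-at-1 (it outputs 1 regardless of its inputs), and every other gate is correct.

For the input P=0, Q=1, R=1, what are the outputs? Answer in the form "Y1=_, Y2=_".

Y1=1, Y2=0

Propagate with g1 forced: g1=1 [stuck-at-1], g2=0, g3=1, g4=0, g5=0.
So the outputs are Y1=1, Y2=0. (Same as the fault-free value — the fault is masked on this input.)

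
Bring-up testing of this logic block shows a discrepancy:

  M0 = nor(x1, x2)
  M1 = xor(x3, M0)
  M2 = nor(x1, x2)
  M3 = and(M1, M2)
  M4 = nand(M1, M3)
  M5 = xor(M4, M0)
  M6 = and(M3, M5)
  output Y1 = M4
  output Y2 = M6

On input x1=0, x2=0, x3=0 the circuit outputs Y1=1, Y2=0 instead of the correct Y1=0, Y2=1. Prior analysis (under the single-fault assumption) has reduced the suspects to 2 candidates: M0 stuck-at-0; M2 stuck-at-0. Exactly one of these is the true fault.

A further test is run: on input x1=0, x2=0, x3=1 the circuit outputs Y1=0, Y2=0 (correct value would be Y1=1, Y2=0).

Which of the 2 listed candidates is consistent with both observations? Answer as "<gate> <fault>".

Evaluate each candidate on input x1=0, x2=0, x3=1:
  M0 stuck-at-0: M0=0 [stuck-at-0], M1=1, M2=1, M3=1, M4=0, M5=0, M6=0 → Y1=0, Y2=0 — matches
  M2 stuck-at-0: M0=1, M1=0, M2=0 [stuck-at-0], M3=0, M4=1, M5=0, M6=0 → Y1=1, Y2=0 — eliminated
Only M0 stuck-at-0 reproduces the observed Y1=0, Y2=0.

M0 stuck-at-0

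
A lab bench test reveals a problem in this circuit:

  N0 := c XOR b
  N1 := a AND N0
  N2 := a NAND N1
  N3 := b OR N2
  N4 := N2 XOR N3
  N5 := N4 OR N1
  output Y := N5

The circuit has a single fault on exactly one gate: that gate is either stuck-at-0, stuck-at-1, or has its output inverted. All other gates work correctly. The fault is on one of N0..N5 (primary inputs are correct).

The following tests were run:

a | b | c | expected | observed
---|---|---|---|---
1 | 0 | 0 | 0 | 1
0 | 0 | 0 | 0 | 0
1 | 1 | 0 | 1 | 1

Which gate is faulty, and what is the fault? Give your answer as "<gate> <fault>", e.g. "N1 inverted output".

Fault-free values for test 1 (a=1, b=0, c=0): N0=0, N1=0, N2=1, N3=1, N4=0, N5=0, giving Y=0. Observed 1.
Test 1: faults giving observed 1 are {N0 stuck-at-1, N0 inverted output, N1 stuck-at-1, N1 inverted output, N3 stuck-at-0, N3 inverted output, N4 stuck-at-1, N4 inverted output, N5 stuck-at-1, N5 inverted output}.
Test 2 (a=0, b=0, c=0): fault-free N0=0, N1=0, N2=1, N3=1, N4=0, N5=0 → 0; observed 0. Eliminates N1 stuck-at-1, N1 inverted output, N3 stuck-at-0, N3 inverted output, N4 stuck-at-1, N4 inverted output, N5 stuck-at-1, N5 inverted output.
Test 3 (a=1, b=1, c=0): fault-free N0=1, N1=1, N2=0, N3=1, N4=1, N5=1 → 1; observed 1. Eliminates N0 inverted output.
Only N0 stuck-at-1 is consistent with every test.

N0 stuck-at-1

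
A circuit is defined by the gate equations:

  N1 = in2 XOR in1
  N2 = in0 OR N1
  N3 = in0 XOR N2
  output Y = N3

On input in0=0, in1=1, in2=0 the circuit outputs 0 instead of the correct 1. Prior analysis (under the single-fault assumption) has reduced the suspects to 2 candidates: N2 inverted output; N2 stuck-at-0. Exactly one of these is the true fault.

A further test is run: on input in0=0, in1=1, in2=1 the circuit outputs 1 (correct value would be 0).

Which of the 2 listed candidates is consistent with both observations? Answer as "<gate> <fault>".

N2 inverted output

Evaluate each candidate on input in0=0, in1=1, in2=1:
  N2 inverted output: N1=0, N2=1 [inverted output], N3=1 → 1 — matches
  N2 stuck-at-0: N1=0, N2=0 [stuck-at-0], N3=0 → 0 — eliminated
Only N2 inverted output reproduces the observed 1.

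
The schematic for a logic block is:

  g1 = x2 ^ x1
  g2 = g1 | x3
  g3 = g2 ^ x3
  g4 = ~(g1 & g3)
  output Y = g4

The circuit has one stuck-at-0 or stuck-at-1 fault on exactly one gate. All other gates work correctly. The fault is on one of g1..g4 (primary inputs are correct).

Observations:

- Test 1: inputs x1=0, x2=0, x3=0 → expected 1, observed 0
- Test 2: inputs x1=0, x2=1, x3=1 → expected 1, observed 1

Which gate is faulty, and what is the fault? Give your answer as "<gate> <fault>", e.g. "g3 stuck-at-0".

Fault-free values for test 1 (x1=0, x2=0, x3=0): g1=0, g2=0, g3=0, g4=1, giving Y=1. Observed 0.
Test 1: faults giving observed 0 are {g1 stuck-at-1, g4 stuck-at-0}.
Test 2 (x1=0, x2=1, x3=1): fault-free g1=1, g2=1, g3=0, g4=1 → 1; observed 1. Eliminates g4 stuck-at-0.
Only g1 stuck-at-1 is consistent with every test.

g1 stuck-at-1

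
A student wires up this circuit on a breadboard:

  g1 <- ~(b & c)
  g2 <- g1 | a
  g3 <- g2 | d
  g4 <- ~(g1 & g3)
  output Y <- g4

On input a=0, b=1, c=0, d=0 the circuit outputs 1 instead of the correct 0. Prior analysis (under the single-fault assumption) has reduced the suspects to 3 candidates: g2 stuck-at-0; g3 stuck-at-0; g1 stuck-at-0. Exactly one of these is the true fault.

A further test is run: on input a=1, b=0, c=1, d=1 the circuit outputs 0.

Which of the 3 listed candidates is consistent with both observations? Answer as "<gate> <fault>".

g2 stuck-at-0

Evaluate each candidate on input a=1, b=0, c=1, d=1:
  g2 stuck-at-0: g1=1, g2=0 [stuck-at-0], g3=1, g4=0 → 0 — matches
  g3 stuck-at-0: g1=1, g2=1, g3=0 [stuck-at-0], g4=1 → 1 — eliminated
  g1 stuck-at-0: g1=0 [stuck-at-0], g2=1, g3=1, g4=1 → 1 — eliminated
Only g2 stuck-at-0 reproduces the observed 0.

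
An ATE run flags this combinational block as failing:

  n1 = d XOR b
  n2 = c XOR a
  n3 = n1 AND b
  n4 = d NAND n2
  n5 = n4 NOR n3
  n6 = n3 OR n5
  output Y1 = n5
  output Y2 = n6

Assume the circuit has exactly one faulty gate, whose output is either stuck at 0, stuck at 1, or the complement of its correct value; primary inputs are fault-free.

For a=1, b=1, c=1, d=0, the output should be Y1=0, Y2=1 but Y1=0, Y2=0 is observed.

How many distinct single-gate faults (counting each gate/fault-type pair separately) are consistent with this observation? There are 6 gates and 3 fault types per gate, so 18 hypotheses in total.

Fault-free: n1=1, n2=0, n3=1, n4=1, n5=0, n6=1 → Y1=0, Y2=1. Observed Y1=0, Y2=0.
  n1: stuck-at-0, inverted output ✓; others ✗
  n2: none of the 3 fault types match ✗
  n3: stuck-at-0, inverted output ✓; others ✗
  n4: none of the 3 fault types match ✗
  n5: none of the 3 fault types match ✗
  n6: stuck-at-0, inverted output ✓; others ✗
Consistent faults: {n1 stuck-at-0, n1 inverted output, n3 stuck-at-0, n3 inverted output, n6 stuck-at-0, n6 inverted output} — 6 in all.

6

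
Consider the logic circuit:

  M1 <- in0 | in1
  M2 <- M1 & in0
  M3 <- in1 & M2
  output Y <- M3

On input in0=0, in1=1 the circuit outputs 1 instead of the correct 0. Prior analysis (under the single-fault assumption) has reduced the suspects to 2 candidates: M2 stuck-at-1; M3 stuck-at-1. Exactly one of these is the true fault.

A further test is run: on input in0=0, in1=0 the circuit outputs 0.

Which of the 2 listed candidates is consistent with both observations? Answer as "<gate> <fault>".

M2 stuck-at-1

Evaluate each candidate on input in0=0, in1=0:
  M2 stuck-at-1: M1=0, M2=1 [stuck-at-1], M3=0 → 0 — matches
  M3 stuck-at-1: M1=0, M2=0, M3=1 [stuck-at-1] → 1 — eliminated
Only M2 stuck-at-1 reproduces the observed 0.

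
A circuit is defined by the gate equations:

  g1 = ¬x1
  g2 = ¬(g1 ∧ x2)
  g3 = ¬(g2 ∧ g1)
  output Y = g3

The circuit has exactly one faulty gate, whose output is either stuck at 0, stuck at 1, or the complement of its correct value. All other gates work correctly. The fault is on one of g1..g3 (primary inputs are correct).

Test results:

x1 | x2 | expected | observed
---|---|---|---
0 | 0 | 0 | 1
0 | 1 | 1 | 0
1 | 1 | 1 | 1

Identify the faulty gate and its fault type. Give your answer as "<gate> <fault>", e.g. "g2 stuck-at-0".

Fault-free values for test 1 (x1=0, x2=0): g1=1, g2=1, g3=0, giving Y=0. Observed 1.
Test 1: faults giving observed 1 are {g1 stuck-at-0, g1 inverted output, g2 stuck-at-0, g2 inverted output, g3 stuck-at-1, g3 inverted output}.
Test 2 (x1=0, x2=1): fault-free g1=1, g2=0, g3=1 → 1; observed 0. Eliminates g1 stuck-at-0, g1 inverted output, g2 stuck-at-0, g3 stuck-at-1.
Test 3 (x1=1, x2=1): fault-free g1=0, g2=1, g3=1 → 1; observed 1. Eliminates g3 inverted output.
Only g2 inverted output is consistent with every test.

g2 inverted output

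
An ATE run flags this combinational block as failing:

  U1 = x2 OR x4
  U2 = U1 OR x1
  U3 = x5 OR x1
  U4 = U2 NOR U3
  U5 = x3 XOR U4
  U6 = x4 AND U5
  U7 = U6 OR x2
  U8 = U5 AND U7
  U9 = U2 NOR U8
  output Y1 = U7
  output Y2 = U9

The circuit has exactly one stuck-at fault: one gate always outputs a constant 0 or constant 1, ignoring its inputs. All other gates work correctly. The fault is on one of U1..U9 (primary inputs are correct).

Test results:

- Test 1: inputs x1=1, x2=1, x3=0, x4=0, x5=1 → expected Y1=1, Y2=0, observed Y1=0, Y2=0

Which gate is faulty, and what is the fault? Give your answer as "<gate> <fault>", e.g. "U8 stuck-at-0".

U7 stuck-at-0

Fault-free values for test 1 (x1=1, x2=1, x3=0, x4=0, x5=1): U1=1, U2=1, U3=1, U4=0, U5=0, U6=0, U7=1, U8=0, U9=0, giving Y1=1, Y2=0. Observed Y1=0, Y2=0.
Test 1: faults giving observed Y1=0, Y2=0 are {U7 stuck-at-0}.
Only U7 stuck-at-0 is consistent with every test.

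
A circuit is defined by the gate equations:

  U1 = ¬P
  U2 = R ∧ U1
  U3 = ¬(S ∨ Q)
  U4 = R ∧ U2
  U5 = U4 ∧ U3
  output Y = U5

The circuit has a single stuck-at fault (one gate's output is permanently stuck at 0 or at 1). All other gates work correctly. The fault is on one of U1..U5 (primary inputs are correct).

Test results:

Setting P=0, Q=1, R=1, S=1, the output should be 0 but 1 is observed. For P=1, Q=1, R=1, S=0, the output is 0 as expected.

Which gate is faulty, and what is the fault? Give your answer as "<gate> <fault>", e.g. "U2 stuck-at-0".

Fault-free values for test 1 (P=0, Q=1, R=1, S=1): U1=1, U2=1, U3=0, U4=1, U5=0, giving Y=0. Observed 1.
Test 1: faults giving observed 1 are {U3 stuck-at-1, U5 stuck-at-1}.
Test 2 (P=1, Q=1, R=1, S=0): fault-free U1=0, U2=0, U3=0, U4=0, U5=0 → 0; observed 0. Eliminates U5 stuck-at-1.
Only U3 stuck-at-1 is consistent with every test.

U3 stuck-at-1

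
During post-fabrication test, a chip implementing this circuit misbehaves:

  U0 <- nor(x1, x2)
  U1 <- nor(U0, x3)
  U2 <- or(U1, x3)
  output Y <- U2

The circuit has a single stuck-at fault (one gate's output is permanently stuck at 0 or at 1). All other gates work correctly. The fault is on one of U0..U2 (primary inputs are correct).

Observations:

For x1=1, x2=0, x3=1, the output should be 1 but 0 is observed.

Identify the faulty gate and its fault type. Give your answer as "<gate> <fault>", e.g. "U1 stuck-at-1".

U2 stuck-at-0

Fault-free values for test 1 (x1=1, x2=0, x3=1): U0=0, U1=0, U2=1, giving Y=1. Observed 0.
Test 1: faults giving observed 0 are {U2 stuck-at-0}.
Only U2 stuck-at-0 is consistent with every test.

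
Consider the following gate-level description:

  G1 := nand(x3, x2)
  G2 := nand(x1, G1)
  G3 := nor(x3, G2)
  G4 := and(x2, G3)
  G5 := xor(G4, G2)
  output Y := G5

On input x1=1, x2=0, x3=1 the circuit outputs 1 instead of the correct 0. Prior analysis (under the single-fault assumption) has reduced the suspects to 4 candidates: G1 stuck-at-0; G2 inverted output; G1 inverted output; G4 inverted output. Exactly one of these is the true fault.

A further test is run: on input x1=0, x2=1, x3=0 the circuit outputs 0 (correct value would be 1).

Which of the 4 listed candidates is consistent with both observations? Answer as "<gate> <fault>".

Evaluate each candidate on input x1=0, x2=1, x3=0:
  G1 stuck-at-0: G1=0 [stuck-at-0], G2=1, G3=0, G4=0, G5=1 → 1 — eliminated
  G2 inverted output: G1=1, G2=0 [inverted output], G3=1, G4=1, G5=1 → 1 — eliminated
  G1 inverted output: G1=0 [inverted output], G2=1, G3=0, G4=0, G5=1 → 1 — eliminated
  G4 inverted output: G1=1, G2=1, G3=0, G4=1 [inverted output], G5=0 → 0 — matches
Only G4 inverted output reproduces the observed 0.

G4 inverted output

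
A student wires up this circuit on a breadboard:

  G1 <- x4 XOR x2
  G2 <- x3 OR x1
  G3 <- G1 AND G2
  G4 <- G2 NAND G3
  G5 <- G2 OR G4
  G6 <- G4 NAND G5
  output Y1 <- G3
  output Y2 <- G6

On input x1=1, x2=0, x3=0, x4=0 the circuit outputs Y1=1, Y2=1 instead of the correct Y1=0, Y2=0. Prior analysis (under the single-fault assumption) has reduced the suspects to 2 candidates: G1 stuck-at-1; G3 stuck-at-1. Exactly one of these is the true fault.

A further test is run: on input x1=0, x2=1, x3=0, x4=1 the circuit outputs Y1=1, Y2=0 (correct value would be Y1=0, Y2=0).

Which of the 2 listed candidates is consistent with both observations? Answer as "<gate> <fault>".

Evaluate each candidate on input x1=0, x2=1, x3=0, x4=1:
  G1 stuck-at-1: G1=1 [stuck-at-1], G2=0, G3=0, G4=1, G5=1, G6=0 → Y1=0, Y2=0 — eliminated
  G3 stuck-at-1: G1=0, G2=0, G3=1 [stuck-at-1], G4=1, G5=1, G6=0 → Y1=1, Y2=0 — matches
Only G3 stuck-at-1 reproduces the observed Y1=1, Y2=0.

G3 stuck-at-1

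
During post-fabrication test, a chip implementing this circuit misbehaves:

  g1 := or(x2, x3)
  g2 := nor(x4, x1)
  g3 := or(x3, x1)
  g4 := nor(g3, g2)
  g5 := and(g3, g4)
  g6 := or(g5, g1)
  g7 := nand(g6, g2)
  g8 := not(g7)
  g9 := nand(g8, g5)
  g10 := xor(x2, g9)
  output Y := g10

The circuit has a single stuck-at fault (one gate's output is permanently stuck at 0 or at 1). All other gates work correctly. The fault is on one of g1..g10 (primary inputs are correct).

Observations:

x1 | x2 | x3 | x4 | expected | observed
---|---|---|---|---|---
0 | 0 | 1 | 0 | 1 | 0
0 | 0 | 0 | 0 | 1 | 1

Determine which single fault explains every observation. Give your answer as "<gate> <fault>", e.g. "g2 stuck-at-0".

g4 stuck-at-1

Fault-free values for test 1 (x1=0, x2=0, x3=1, x4=0): g1=1, g2=1, g3=1, g4=0, g5=0, g6=1, g7=0, g8=1, g9=1, g10=1, giving Y=1. Observed 0.
Test 1: faults giving observed 0 are {g4 stuck-at-1, g5 stuck-at-1, g9 stuck-at-0, g10 stuck-at-0}.
Test 2 (x1=0, x2=0, x3=0, x4=0): fault-free g1=0, g2=1, g3=0, g4=0, g5=0, g6=0, g7=1, g8=0, g9=1, g10=1 → 1; observed 1. Eliminates g5 stuck-at-1, g9 stuck-at-0, g10 stuck-at-0.
Only g4 stuck-at-1 is consistent with every test.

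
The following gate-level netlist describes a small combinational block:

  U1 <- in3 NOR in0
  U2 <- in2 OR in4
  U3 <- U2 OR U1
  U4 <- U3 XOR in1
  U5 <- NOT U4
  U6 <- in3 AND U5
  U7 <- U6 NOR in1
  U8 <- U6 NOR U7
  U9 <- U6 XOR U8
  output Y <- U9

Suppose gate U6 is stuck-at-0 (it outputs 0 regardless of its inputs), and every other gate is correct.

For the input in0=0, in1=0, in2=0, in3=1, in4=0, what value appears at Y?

Propagate with U6 forced: U1=0, U2=0, U3=0, U4=0, U5=1, U6=0 [stuck-at-0], U7=1, U8=0, U9=0.
So Y = 0. (Without the fault it would be 1.)

0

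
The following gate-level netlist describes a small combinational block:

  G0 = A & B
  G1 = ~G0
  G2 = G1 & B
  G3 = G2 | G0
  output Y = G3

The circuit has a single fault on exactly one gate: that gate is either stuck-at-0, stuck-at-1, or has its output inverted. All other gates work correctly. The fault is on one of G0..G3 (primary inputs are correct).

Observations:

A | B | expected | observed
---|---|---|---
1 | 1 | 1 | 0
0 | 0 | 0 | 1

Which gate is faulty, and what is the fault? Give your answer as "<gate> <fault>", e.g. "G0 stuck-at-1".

Fault-free values for test 1 (A=1, B=1): G0=1, G1=0, G2=0, G3=1, giving Y=1. Observed 0.
Test 1: faults giving observed 0 are {G3 stuck-at-0, G3 inverted output}.
Test 2 (A=0, B=0): fault-free G0=0, G1=1, G2=0, G3=0 → 0; observed 1. Eliminates G3 stuck-at-0.
Only G3 inverted output is consistent with every test.

G3 inverted output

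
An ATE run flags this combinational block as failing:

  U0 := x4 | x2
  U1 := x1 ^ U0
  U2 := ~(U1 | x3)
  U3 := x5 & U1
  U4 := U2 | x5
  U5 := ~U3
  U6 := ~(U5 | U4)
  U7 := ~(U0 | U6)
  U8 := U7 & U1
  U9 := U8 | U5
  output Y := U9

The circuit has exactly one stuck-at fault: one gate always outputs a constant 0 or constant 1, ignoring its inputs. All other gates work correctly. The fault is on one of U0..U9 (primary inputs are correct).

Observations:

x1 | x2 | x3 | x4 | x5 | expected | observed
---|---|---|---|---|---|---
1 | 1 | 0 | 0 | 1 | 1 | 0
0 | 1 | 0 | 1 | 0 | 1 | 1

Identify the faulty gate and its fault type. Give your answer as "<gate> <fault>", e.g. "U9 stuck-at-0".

U1 stuck-at-1

Fault-free values for test 1 (x1=1, x2=1, x3=0, x4=0, x5=1): U0=1, U1=0, U2=1, U3=0, U4=1, U5=1, U6=0, U7=0, U8=0, U9=1, giving Y=1. Observed 0.
Test 1: faults giving observed 0 are {U1 stuck-at-1, U3 stuck-at-1, U5 stuck-at-0, U9 stuck-at-0}.
Test 2 (x1=0, x2=1, x3=0, x4=1, x5=0): fault-free U0=1, U1=1, U2=0, U3=0, U4=0, U5=1, U6=0, U7=0, U8=0, U9=1 → 1; observed 1. Eliminates U3 stuck-at-1, U5 stuck-at-0, U9 stuck-at-0.
Only U1 stuck-at-1 is consistent with every test.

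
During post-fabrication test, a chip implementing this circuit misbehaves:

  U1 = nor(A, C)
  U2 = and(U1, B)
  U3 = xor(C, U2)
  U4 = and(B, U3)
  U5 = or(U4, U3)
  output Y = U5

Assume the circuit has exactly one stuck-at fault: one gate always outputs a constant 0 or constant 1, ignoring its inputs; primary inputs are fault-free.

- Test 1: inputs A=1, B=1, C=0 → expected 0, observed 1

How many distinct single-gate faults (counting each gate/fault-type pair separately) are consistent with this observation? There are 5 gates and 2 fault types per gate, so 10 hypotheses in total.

Fault-free: U1=0, U2=0, U3=0, U4=0, U5=0 → 0. Observed 1.
  U1 stuck-at-0: output 0 ✗
  U1 stuck-at-1: output 1 ✓
  U2 stuck-at-0: output 0 ✗
  U2 stuck-at-1: output 1 ✓
  U3 stuck-at-0: output 0 ✗
  U3 stuck-at-1: output 1 ✓
  U4 stuck-at-0: output 0 ✗
  U4 stuck-at-1: output 1 ✓
  U5 stuck-at-0: output 0 ✗
  U5 stuck-at-1: output 1 ✓
Consistent faults: {U1 stuck-at-1, U2 stuck-at-1, U3 stuck-at-1, U4 stuck-at-1, U5 stuck-at-1} — 5 in all.

5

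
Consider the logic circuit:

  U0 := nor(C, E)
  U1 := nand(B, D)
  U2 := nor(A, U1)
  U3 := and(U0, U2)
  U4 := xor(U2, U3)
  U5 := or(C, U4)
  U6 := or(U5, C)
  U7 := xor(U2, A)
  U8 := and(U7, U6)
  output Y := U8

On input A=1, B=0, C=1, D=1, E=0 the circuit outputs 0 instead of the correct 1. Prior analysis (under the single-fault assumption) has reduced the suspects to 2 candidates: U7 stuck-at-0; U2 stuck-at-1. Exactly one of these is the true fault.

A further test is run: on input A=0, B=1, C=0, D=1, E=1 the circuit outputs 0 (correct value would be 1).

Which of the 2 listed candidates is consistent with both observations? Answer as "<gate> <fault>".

Evaluate each candidate on input A=0, B=1, C=0, D=1, E=1:
  U7 stuck-at-0: U0=0, U1=0, U2=1, U3=0, U4=1, U5=1, U6=1, U7=0 [stuck-at-0], U8=0 → 0 — matches
  U2 stuck-at-1: U0=0, U1=0, U2=1 [stuck-at-1], U3=0, U4=1, U5=1, U6=1, U7=1, U8=1 → 1 — eliminated
Only U7 stuck-at-0 reproduces the observed 0.

U7 stuck-at-0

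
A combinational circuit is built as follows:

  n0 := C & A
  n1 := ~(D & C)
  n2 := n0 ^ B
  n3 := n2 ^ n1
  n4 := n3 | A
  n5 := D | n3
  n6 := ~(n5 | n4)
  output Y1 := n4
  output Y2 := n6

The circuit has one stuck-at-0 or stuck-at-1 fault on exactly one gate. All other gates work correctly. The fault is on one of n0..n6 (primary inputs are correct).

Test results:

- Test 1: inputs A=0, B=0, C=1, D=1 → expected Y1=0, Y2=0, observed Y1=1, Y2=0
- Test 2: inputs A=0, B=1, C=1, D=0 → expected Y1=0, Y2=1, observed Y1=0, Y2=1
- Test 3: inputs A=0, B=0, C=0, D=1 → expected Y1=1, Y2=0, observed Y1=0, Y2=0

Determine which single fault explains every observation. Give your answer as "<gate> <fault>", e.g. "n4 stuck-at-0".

n2 stuck-at-1

Fault-free values for test 1 (A=0, B=0, C=1, D=1): n0=0, n1=0, n2=0, n3=0, n4=0, n5=1, n6=0, giving Y1=0, Y2=0. Observed Y1=1, Y2=0.
Test 1: faults giving observed Y1=1, Y2=0 are {n0 stuck-at-1, n1 stuck-at-1, n2 stuck-at-1, n3 stuck-at-1, n4 stuck-at-1}.
Test 2 (A=0, B=1, C=1, D=0): fault-free n0=0, n1=1, n2=1, n3=0, n4=0, n5=0, n6=1 → Y1=0, Y2=1; observed Y1=0, Y2=1. Eliminates n0 stuck-at-1, n3 stuck-at-1, n4 stuck-at-1.
Test 3 (A=0, B=0, C=0, D=1): fault-free n0=0, n1=1, n2=0, n3=1, n4=1, n5=1, n6=0 → Y1=1, Y2=0; observed Y1=0, Y2=0. Eliminates n1 stuck-at-1.
Only n2 stuck-at-1 is consistent with every test.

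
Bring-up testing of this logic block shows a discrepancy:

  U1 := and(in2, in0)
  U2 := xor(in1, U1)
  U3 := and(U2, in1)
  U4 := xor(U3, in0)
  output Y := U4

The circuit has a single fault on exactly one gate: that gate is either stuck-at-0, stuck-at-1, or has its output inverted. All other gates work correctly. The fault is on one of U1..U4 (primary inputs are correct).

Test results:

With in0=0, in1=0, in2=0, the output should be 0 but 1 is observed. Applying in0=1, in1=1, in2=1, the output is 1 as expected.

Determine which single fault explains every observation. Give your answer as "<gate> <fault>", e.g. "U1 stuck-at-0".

U4 stuck-at-1

Fault-free values for test 1 (in0=0, in1=0, in2=0): U1=0, U2=0, U3=0, U4=0, giving Y=0. Observed 1.
Test 1: faults giving observed 1 are {U3 stuck-at-1, U3 inverted output, U4 stuck-at-1, U4 inverted output}.
Test 2 (in0=1, in1=1, in2=1): fault-free U1=1, U2=0, U3=0, U4=1 → 1; observed 1. Eliminates U3 stuck-at-1, U3 inverted output, U4 inverted output.
Only U4 stuck-at-1 is consistent with every test.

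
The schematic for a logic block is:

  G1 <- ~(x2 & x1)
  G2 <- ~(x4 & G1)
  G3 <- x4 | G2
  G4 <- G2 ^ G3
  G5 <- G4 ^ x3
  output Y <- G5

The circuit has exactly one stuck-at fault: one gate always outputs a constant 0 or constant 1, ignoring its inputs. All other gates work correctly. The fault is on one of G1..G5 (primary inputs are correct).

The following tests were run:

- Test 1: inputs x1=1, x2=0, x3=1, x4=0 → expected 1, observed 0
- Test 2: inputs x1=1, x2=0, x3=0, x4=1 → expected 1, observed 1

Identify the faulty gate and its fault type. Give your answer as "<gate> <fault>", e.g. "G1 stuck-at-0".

G4 stuck-at-1

Fault-free values for test 1 (x1=1, x2=0, x3=1, x4=0): G1=1, G2=1, G3=1, G4=0, G5=1, giving Y=1. Observed 0.
Test 1: faults giving observed 0 are {G3 stuck-at-0, G4 stuck-at-1, G5 stuck-at-0}.
Test 2 (x1=1, x2=0, x3=0, x4=1): fault-free G1=1, G2=0, G3=1, G4=1, G5=1 → 1; observed 1. Eliminates G3 stuck-at-0, G5 stuck-at-0.
Only G4 stuck-at-1 is consistent with every test.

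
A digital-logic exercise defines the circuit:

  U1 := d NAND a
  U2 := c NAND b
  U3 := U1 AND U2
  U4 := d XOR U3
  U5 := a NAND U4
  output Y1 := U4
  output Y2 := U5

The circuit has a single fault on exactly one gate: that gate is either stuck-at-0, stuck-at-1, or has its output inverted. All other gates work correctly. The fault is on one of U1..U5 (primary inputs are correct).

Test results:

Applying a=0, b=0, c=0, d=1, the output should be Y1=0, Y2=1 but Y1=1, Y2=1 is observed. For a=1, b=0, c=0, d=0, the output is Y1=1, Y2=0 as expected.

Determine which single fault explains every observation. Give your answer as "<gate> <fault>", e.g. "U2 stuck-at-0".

Fault-free values for test 1 (a=0, b=0, c=0, d=1): U1=1, U2=1, U3=1, U4=0, U5=1, giving Y1=0, Y2=1. Observed Y1=1, Y2=1.
Test 1: faults giving observed Y1=1, Y2=1 are {U1 stuck-at-0, U1 inverted output, U2 stuck-at-0, U2 inverted output, U3 stuck-at-0, U3 inverted output, U4 stuck-at-1, U4 inverted output}.
Test 2 (a=1, b=0, c=0, d=0): fault-free U1=1, U2=1, U3=1, U4=1, U5=0 → Y1=1, Y2=0; observed Y1=1, Y2=0. Eliminates U1 stuck-at-0, U1 inverted output, U2 stuck-at-0, U2 inverted output, U3 stuck-at-0, U3 inverted output, U4 inverted output.
Only U4 stuck-at-1 is consistent with every test.

U4 stuck-at-1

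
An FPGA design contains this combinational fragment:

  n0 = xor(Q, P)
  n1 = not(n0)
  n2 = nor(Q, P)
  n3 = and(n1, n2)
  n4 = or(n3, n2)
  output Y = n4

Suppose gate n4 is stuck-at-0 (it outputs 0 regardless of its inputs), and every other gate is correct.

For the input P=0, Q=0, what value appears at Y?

0

Propagate with n4 forced: n0=0, n1=1, n2=1, n3=1, n4=0 [stuck-at-0].
So Y = 0. (Without the fault it would be 1.)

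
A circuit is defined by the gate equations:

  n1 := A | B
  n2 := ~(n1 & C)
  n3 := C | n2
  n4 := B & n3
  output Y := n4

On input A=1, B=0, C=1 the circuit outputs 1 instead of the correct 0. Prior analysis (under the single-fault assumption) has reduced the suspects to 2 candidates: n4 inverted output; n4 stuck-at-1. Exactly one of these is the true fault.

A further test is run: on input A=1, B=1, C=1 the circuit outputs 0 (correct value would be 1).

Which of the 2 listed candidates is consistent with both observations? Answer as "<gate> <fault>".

n4 inverted output

Evaluate each candidate on input A=1, B=1, C=1:
  n4 inverted output: n1=1, n2=0, n3=1, n4=0 [inverted output] → 0 — matches
  n4 stuck-at-1: n1=1, n2=0, n3=1, n4=1 [stuck-at-1] → 1 — eliminated
Only n4 inverted output reproduces the observed 0.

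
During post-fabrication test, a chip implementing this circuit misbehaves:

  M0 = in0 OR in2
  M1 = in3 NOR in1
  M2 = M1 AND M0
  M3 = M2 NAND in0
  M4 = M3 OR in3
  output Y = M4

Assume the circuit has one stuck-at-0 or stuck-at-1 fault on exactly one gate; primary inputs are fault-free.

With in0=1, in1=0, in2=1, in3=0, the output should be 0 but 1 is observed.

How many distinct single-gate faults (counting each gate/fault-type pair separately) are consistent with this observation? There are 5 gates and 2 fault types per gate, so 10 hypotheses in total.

5

Fault-free: M0=1, M1=1, M2=1, M3=0, M4=0 → 0. Observed 1.
  M0 stuck-at-0: output 1 ✓
  M0 stuck-at-1: output 0 ✗
  M1 stuck-at-0: output 1 ✓
  M1 stuck-at-1: output 0 ✗
  M2 stuck-at-0: output 1 ✓
  M2 stuck-at-1: output 0 ✗
  M3 stuck-at-0: output 0 ✗
  M3 stuck-at-1: output 1 ✓
  M4 stuck-at-0: output 0 ✗
  M4 stuck-at-1: output 1 ✓
Consistent faults: {M0 stuck-at-0, M1 stuck-at-0, M2 stuck-at-0, M3 stuck-at-1, M4 stuck-at-1} — 5 in all.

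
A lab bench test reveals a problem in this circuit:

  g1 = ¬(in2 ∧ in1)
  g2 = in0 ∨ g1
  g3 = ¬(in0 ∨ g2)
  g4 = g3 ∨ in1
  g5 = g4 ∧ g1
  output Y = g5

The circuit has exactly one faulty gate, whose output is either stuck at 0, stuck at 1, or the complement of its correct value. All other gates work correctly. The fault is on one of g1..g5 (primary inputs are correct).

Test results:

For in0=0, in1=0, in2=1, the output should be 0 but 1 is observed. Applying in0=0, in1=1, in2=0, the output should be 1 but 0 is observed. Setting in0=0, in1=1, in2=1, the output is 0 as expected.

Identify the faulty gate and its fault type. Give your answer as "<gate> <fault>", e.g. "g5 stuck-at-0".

g4 inverted output

Fault-free values for test 1 (in0=0, in1=0, in2=1): g1=1, g2=1, g3=0, g4=0, g5=0, giving Y=0. Observed 1.
Test 1: faults giving observed 1 are {g2 stuck-at-0, g2 inverted output, g3 stuck-at-1, g3 inverted output, g4 stuck-at-1, g4 inverted output, g5 stuck-at-1, g5 inverted output}.
Test 2 (in0=0, in1=1, in2=0): fault-free g1=1, g2=1, g3=0, g4=1, g5=1 → 1; observed 0. Eliminates g2 stuck-at-0, g2 inverted output, g3 stuck-at-1, g3 inverted output, g4 stuck-at-1, g5 stuck-at-1.
Test 3 (in0=0, in1=1, in2=1): fault-free g1=0, g2=0, g3=1, g4=1, g5=0 → 0; observed 0. Eliminates g5 inverted output.
Only g4 inverted output is consistent with every test.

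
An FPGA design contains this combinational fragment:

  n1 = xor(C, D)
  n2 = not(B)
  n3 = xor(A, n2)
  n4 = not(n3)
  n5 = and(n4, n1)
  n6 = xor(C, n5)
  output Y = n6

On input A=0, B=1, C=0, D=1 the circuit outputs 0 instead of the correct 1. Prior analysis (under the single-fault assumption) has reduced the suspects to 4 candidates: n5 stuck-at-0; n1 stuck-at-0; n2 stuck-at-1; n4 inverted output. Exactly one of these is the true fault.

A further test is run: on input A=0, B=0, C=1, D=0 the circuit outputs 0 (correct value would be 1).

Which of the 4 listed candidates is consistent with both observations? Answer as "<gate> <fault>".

Evaluate each candidate on input A=0, B=0, C=1, D=0:
  n5 stuck-at-0: n1=1, n2=1, n3=1, n4=0, n5=0 [stuck-at-0], n6=1 → 1 — eliminated
  n1 stuck-at-0: n1=0 [stuck-at-0], n2=1, n3=1, n4=0, n5=0, n6=1 → 1 — eliminated
  n2 stuck-at-1: n1=1, n2=1 [stuck-at-1], n3=1, n4=0, n5=0, n6=1 → 1 — eliminated
  n4 inverted output: n1=1, n2=1, n3=1, n4=1 [inverted output], n5=1, n6=0 → 0 — matches
Only n4 inverted output reproduces the observed 0.

n4 inverted output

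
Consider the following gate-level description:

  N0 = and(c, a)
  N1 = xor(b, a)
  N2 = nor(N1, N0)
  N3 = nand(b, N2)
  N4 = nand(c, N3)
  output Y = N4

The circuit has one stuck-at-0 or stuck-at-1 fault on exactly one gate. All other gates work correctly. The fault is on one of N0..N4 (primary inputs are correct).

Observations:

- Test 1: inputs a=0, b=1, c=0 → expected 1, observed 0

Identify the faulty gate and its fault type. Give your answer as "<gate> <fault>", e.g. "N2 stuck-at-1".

N4 stuck-at-0

Fault-free values for test 1 (a=0, b=1, c=0): N0=0, N1=1, N2=0, N3=1, N4=1, giving Y=1. Observed 0.
Test 1: faults giving observed 0 are {N4 stuck-at-0}.
Only N4 stuck-at-0 is consistent with every test.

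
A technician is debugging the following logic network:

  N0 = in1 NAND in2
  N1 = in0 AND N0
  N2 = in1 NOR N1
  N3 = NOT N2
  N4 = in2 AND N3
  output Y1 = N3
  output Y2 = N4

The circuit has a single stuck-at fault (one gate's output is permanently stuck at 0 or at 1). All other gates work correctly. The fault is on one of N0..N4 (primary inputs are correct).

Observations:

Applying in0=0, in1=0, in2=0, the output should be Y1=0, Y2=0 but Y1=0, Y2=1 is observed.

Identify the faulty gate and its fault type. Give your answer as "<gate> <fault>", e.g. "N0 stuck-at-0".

Fault-free values for test 1 (in0=0, in1=0, in2=0): N0=1, N1=0, N2=1, N3=0, N4=0, giving Y1=0, Y2=0. Observed Y1=0, Y2=1.
Test 1: faults giving observed Y1=0, Y2=1 are {N4 stuck-at-1}.
Only N4 stuck-at-1 is consistent with every test.

N4 stuck-at-1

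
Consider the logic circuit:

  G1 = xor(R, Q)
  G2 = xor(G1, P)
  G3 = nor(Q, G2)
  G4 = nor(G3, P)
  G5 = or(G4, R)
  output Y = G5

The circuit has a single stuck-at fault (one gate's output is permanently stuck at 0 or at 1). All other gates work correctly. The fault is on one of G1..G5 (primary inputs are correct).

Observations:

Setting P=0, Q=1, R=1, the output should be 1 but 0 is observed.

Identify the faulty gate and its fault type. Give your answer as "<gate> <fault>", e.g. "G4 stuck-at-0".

G5 stuck-at-0

Fault-free values for test 1 (P=0, Q=1, R=1): G1=0, G2=0, G3=0, G4=1, G5=1, giving Y=1. Observed 0.
Test 1: faults giving observed 0 are {G5 stuck-at-0}.
Only G5 stuck-at-0 is consistent with every test.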